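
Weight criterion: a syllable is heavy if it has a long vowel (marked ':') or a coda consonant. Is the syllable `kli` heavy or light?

`kli`: short vowel, open (no coda). Short vowel, open → light.

light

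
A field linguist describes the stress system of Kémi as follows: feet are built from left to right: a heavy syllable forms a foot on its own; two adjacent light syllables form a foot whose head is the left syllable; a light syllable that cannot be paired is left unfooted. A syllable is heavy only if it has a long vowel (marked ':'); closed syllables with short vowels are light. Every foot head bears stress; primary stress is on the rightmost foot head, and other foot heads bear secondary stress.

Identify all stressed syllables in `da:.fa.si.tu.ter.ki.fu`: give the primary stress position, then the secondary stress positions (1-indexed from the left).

primary 6, secondary 1, 2, 4

Weights: 1 da: H, 2 fa L, 3 si L, 4 tu L, 5 ter L, 6 ki L, 7 fu L.
Parse left to right (heavy = foot alone; LL = one foot; stranded L unfooted): (ˈda:) (ˈfa.si) (ˈtu.ter) (ˈki.fu).
Foot heads: 1, 2, 4, 6.
Primary stress on the rightmost head = syllable 6.
Secondary stress on 1, 2, 4: ˌda:.ˌfa.si.ˌtu.ter.ˈki.fu.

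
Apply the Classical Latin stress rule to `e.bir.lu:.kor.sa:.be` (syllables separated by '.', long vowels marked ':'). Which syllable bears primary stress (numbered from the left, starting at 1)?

Classical Latin: stress the penult if heavy (long vowel or closed), else the antepenult.
Weights: 4 kor H, 5 sa: H, 6 be L.
The penult (syllable 5, sa:) is heavy, so it takes stress.
Stress on syllable 5: e.bir.lu:.kor.ˈsa:.be.

5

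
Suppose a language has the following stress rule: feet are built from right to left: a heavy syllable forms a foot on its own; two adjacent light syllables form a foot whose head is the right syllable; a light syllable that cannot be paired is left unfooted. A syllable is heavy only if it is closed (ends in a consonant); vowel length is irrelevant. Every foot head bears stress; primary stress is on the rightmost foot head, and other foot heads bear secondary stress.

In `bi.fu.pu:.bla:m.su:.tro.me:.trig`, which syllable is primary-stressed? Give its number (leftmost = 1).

8

Weights: 1 bi L, 2 fu L, 3 pu: L, 4 bla:m H, 5 su: L, 6 tro L, 7 me: L, 8 trig H.
Parse right to left (heavy = foot alone; LL = one foot; stranded L unfooted): bi (fu.ˈpu:) (ˈbla:m) su: (tro.ˈme:) (ˈtrig).
Foot heads: 3, 4, 7, 8.
Primary stress on the rightmost head = syllable 8.
Primary stress: syllable 8 → bi.fu.pu:.bla:m.su:.tro.me:.ˈtrig.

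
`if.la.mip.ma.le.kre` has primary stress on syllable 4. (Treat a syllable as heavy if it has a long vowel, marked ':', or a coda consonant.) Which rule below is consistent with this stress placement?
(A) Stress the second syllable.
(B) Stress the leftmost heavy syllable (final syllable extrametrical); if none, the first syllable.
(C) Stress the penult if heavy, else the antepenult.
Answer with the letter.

C

Rule A → syllable 2 (observed: 4).
Rule B → syllable 1 (observed: 4).
Rule C → syllable 4 ✓.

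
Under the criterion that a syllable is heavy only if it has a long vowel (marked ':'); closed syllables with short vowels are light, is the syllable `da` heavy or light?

`da`: short vowel, open (no coda). Short vowel → light.

light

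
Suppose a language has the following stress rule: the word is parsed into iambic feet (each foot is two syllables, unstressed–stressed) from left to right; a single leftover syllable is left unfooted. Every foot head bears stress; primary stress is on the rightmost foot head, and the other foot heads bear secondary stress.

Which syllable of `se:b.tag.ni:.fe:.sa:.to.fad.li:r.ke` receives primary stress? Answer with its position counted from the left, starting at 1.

8

Parse left to right into iambic (σˈσ) feet: (se:b.ˈtag) (ni:.ˈfe:) (sa:.ˈto) (fad.ˈli:r) ke. Syllable 9 is left unfooted.
Foot heads (stressed positions): 2, 4, 6, 8.
End Rule Rightmost: primary stress on the rightmost head = syllable 8.
Primary stress: syllable 8 → se:b.tag.ni:.fe:.sa:.to.fad.ˈli:r.ke.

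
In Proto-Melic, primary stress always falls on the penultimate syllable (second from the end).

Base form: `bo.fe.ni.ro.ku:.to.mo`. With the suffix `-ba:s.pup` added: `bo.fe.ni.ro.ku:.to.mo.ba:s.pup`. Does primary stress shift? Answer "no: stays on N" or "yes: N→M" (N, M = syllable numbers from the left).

yes: 6→8

Base `bo.fe.ni.ro.ku:.to.mo` (7 syllables):
  The word has 7 syllables; the penultimate syllable (second from the end) is syllable 6 (to).
  → primary stress on syllable 6.
Suffixed `bo.fe.ni.ro.ku:.to.mo.ba:s.pup` (9 syllables):
  The word has 9 syllables; the penultimate syllable (second from the end) is syllable 8 (ba:s).
  → primary stress on syllable 8.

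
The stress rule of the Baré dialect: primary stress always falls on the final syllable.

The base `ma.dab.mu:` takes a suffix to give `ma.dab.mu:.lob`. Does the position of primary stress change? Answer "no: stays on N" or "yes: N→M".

Base `ma.dab.mu:` (3 syllables):
  The word has 3 syllables; the final syllable is syllable 3 (mu:).
  → primary stress on syllable 3.
Suffixed `ma.dab.mu:.lob` (4 syllables):
  The word has 4 syllables; the final syllable is syllable 4 (lob).
  → primary stress on syllable 4.

yes: 3→4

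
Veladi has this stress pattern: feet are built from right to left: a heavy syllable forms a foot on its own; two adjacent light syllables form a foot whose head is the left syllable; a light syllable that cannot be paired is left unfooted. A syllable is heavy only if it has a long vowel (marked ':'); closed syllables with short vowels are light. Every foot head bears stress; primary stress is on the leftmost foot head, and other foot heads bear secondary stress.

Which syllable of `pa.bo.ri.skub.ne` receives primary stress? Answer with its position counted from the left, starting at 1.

Weights: 1 pa L, 2 bo L, 3 ri L, 4 skub L, 5 ne L.
Parse right to left (heavy = foot alone; LL = one foot; stranded L unfooted): pa (ˈbo.ri) (ˈskub.ne).
Foot heads: 2, 4.
Primary stress on the leftmost head = syllable 2.
Primary stress: syllable 2 → pa.ˈbo.ri.skub.ne.

2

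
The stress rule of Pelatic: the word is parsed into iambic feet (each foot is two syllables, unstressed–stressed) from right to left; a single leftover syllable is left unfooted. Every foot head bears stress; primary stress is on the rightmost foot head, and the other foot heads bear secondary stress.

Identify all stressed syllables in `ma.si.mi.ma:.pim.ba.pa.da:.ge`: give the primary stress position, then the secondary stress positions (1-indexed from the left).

Parse right to left into iambic (σˈσ) feet: ma (si.ˈmi) (ma:.ˈpim) (ba.ˈpa) (da:.ˈge). Syllable 1 is left unfooted.
Foot heads (stressed positions): 3, 5, 7, 9.
End Rule Rightmost: primary stress on the rightmost head = syllable 9.
Secondary stress on 3, 5, 7: ma.si.ˌmi.ma:.ˌpim.ba.ˌpa.da:.ˈge.

primary 9, secondary 3, 5, 7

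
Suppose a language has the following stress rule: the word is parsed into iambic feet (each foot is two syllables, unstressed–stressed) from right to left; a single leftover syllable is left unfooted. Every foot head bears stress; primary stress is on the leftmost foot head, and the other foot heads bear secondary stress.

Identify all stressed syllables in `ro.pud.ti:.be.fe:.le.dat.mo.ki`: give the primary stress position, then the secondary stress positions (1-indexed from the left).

Parse right to left into iambic (σˈσ) feet: ro (pud.ˈti:) (be.ˈfe:) (le.ˈdat) (mo.ˈki). Syllable 1 is left unfooted.
Foot heads (stressed positions): 3, 5, 7, 9.
End Rule Leftmost: primary stress on the leftmost head = syllable 3.
Secondary stress on 5, 7, 9: ro.pud.ˈti:.be.ˌfe:.le.ˌdat.mo.ˌki.

primary 3, secondary 5, 7, 9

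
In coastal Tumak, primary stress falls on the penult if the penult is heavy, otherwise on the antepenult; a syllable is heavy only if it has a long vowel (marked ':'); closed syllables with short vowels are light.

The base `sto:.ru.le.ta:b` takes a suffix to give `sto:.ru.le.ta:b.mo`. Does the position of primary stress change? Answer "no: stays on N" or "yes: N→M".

Base `sto:.ru.le.ta:b` (4 syllables):
  Weights: 2 ru L, 3 le L, 4 ta:b H.
  The penult (syllable 3, le) is light, so stress falls on the antepenult (syllable 2, ru).
  → primary stress on syllable 2.
Suffixed `sto:.ru.le.ta:b.mo` (5 syllables):
  Weights: 3 le L, 4 ta:b H, 5 mo L.
  The penult (syllable 4, ta:b) is heavy, so it takes stress.
  → primary stress on syllable 4.

yes: 2→4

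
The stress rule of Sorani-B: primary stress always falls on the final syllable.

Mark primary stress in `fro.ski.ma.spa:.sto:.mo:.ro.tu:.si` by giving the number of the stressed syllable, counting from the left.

The word has 9 syllables; the final syllable is syllable 9 (si).
Primary stress: syllable 9 → fro.ski.ma.spa:.sto:.mo:.ro.tu:.ˈsi.

9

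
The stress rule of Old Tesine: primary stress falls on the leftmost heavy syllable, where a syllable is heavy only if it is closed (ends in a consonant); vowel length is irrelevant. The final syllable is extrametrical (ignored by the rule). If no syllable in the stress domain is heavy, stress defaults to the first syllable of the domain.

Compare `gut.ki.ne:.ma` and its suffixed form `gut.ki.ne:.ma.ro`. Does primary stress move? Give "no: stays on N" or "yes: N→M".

no: stays on 1

Base `gut.ki.ne:.ma` (4 syllables):
  The final syllable (4, ma) is extrametrical; the stress domain is syllables 1–3.
  Weights: 1 gut H, 2 ki L, 3 ne: L.
  Heavy syllables in the domain: 1. The leftmost is syllable 1 (gut).
  → primary stress on syllable 1.
Suffixed `gut.ki.ne:.ma.ro` (5 syllables):
  The final syllable (5, ro) is extrametrical; the stress domain is syllables 1–4.
  Weights: 1 gut H, 2 ki L, 3 ne: L, 4 ma L.
  Heavy syllables in the domain: 1. The leftmost is syllable 1 (gut).
  → primary stress on syllable 1.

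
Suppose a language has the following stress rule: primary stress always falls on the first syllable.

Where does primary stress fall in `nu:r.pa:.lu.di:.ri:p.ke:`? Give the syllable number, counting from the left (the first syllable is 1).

1

The word has 6 syllables; the first syllable is syllable 1 (nu:r).
Primary stress: syllable 1 → ˈnu:r.pa:.lu.di:.ri:p.ke:.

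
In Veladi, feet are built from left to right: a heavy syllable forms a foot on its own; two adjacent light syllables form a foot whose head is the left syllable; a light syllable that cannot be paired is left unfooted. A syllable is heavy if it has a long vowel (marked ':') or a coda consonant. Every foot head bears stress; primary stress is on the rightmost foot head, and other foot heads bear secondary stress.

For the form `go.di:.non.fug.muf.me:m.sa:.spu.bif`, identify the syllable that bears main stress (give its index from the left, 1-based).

Weights: 1 go L, 2 di: H, 3 non H, 4 fug H, 5 muf H, 6 me:m H, 7 sa: H, 8 spu L, 9 bif H.
Parse left to right (heavy = foot alone; LL = one foot; stranded L unfooted): go (ˈdi:) (ˈnon) (ˈfug) (ˈmuf) (ˈme:m) (ˈsa:) spu (ˈbif).
Foot heads: 2, 3, 4, 5, 6, 7, 9.
Primary stress on the rightmost head = syllable 9.
Primary stress: syllable 9 → go.di:.non.fug.muf.me:m.sa:.spu.ˈbif.

9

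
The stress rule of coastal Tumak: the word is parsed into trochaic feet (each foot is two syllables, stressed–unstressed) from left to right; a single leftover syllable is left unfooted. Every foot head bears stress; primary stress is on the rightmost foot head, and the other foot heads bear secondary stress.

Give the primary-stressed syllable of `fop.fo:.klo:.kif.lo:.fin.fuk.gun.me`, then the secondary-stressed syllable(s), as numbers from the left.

Parse left to right into trochaic (ˈσσ) feet: (ˈfop.fo:) (ˈklo:.kif) (ˈlo:.fin) (ˈfuk.gun) me. Syllable 9 is left unfooted.
Foot heads (stressed positions): 1, 3, 5, 7.
End Rule Rightmost: primary stress on the rightmost head = syllable 7.
Secondary stress on 1, 3, 5: ˌfop.fo:.ˌklo:.kif.ˌlo:.fin.ˈfuk.gun.me.

primary 7, secondary 1, 3, 5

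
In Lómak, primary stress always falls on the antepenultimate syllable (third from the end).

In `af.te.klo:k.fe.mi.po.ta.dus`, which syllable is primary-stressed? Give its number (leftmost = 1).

6

The word has 8 syllables; the antepenultimate syllable (third from the end) is syllable 6 (po).
Primary stress: syllable 6 → af.te.klo:k.fe.mi.ˈpo.ta.dus.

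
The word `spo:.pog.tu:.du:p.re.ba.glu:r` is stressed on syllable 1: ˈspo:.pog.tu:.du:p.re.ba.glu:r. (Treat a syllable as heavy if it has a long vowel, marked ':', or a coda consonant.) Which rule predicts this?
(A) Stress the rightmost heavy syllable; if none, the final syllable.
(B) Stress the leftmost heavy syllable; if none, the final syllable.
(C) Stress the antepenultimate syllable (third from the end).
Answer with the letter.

B

Rule A → syllable 7 (observed: 1).
Rule B → syllable 1 ✓.
Rule C → syllable 5 (observed: 1).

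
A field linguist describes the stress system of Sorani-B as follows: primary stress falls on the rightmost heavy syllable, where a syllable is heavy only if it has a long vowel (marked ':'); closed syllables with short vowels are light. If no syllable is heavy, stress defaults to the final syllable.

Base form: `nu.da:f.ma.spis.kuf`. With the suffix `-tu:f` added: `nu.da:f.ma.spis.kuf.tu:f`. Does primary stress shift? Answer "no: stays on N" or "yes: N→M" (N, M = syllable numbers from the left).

yes: 2→6

Base `nu.da:f.ma.spis.kuf` (5 syllables):
  Weights: 1 nu L, 2 da:f H, 3 ma L, 4 spis L, 5 kuf L.
  Heavy syllables in the domain: 2. The rightmost is syllable 2 (da:f).
  → primary stress on syllable 2.
Suffixed `nu.da:f.ma.spis.kuf.tu:f` (6 syllables):
  Weights: 1 nu L, 2 da:f H, 3 ma L, 4 spis L, 5 kuf L, 6 tu:f H.
  Heavy syllables in the domain: 2, 6. The rightmost is syllable 6 (tu:f).
  → primary stress on syllable 6.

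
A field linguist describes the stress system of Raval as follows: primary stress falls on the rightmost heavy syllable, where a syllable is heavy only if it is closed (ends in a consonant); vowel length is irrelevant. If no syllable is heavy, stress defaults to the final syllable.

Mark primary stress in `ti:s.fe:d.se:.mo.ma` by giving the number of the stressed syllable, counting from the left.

2

Weights: 1 ti:s H, 2 fe:d H, 3 se: L, 4 mo L, 5 ma L.
Heavy syllables in the domain: 1, 2. The rightmost is syllable 2 (fe:d).
Primary stress: syllable 2 → ti:s.ˈfe:d.se:.mo.ma.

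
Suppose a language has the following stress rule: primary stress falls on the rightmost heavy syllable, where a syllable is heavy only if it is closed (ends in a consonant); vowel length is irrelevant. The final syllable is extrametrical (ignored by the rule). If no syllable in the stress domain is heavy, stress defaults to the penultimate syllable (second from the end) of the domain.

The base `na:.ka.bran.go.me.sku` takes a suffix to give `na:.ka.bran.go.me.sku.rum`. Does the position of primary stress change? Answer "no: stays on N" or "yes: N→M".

no: stays on 3

Base `na:.ka.bran.go.me.sku` (6 syllables):
  The final syllable (6, sku) is extrametrical; the stress domain is syllables 1–5.
  Weights: 1 na: L, 2 ka L, 3 bran H, 4 go L, 5 me L.
  Heavy syllables in the domain: 3. The rightmost is syllable 3 (bran).
  → primary stress on syllable 3.
Suffixed `na:.ka.bran.go.me.sku.rum` (7 syllables):
  The final syllable (7, rum) is extrametrical; the stress domain is syllables 1–6.
  Weights: 1 na: L, 2 ka L, 3 bran H, 4 go L, 5 me L, 6 sku L.
  Heavy syllables in the domain: 3. The rightmost is syllable 3 (bran).
  → primary stress on syllable 3.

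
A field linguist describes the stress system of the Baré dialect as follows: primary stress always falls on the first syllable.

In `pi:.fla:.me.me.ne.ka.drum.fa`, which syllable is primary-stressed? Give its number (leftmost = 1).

1

The word has 8 syllables; the first syllable is syllable 1 (pi:).
Primary stress: syllable 1 → ˈpi:.fla:.me.me.ne.ka.drum.fa.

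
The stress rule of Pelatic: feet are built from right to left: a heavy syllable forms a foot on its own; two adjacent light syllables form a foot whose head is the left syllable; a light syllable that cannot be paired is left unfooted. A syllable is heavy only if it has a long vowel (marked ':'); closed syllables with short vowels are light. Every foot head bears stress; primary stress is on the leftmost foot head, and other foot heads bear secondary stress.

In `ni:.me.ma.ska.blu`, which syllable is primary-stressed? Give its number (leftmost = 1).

Weights: 1 ni: H, 2 me L, 3 ma L, 4 ska L, 5 blu L.
Parse right to left (heavy = foot alone; LL = one foot; stranded L unfooted): (ˈni:) (ˈme.ma) (ˈska.blu).
Foot heads: 1, 2, 4.
Primary stress on the leftmost head = syllable 1.
Primary stress: syllable 1 → ˈni:.me.ma.ska.blu.

1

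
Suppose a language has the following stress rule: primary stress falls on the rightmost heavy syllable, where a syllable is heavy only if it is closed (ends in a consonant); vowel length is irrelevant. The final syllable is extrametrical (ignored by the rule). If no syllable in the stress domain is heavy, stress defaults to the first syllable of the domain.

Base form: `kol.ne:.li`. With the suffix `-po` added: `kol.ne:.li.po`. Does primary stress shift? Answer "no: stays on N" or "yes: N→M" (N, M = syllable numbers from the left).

no: stays on 1

Base `kol.ne:.li` (3 syllables):
  The final syllable (3, li) is extrametrical; the stress domain is syllables 1–2.
  Weights: 1 kol H, 2 ne: L.
  Heavy syllables in the domain: 1. The rightmost is syllable 1 (kol).
  → primary stress on syllable 1.
Suffixed `kol.ne:.li.po` (4 syllables):
  The final syllable (4, po) is extrametrical; the stress domain is syllables 1–3.
  Weights: 1 kol H, 2 ne: L, 3 li L.
  Heavy syllables in the domain: 1. The rightmost is syllable 1 (kol).
  → primary stress on syllable 1.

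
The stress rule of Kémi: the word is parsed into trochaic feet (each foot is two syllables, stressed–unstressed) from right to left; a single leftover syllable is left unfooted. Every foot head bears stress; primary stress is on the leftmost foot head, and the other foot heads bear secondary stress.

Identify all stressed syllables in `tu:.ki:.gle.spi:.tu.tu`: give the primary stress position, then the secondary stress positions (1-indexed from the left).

Parse right to left into trochaic (ˈσσ) feet: (ˈtu:.ki:) (ˈgle.spi:) (ˈtu.tu).
Foot heads (stressed positions): 1, 3, 5.
End Rule Leftmost: primary stress on the leftmost head = syllable 1.
Secondary stress on 3, 5: ˈtu:.ki:.ˌgle.spi:.ˌtu.tu.

primary 1, secondary 3, 5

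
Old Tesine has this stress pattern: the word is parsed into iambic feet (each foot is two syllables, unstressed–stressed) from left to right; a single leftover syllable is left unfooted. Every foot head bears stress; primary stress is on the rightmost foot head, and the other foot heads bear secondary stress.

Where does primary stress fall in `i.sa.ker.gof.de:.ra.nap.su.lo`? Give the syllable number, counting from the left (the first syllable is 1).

8

Parse left to right into iambic (σˈσ) feet: (i.ˈsa) (ker.ˈgof) (de:.ˈra) (nap.ˈsu) lo. Syllable 9 is left unfooted.
Foot heads (stressed positions): 2, 4, 6, 8.
End Rule Rightmost: primary stress on the rightmost head = syllable 8.
Primary stress: syllable 8 → i.sa.ker.gof.de:.ra.nap.ˈsu.lo.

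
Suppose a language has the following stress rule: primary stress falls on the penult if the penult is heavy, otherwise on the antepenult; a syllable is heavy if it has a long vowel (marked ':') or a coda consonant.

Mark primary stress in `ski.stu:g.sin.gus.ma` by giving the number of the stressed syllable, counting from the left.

Weights: 3 sin H, 4 gus H, 5 ma L.
The penult (syllable 4, gus) is heavy, so it takes stress.
Primary stress: syllable 4 → ski.stu:g.sin.ˈgus.ma.

4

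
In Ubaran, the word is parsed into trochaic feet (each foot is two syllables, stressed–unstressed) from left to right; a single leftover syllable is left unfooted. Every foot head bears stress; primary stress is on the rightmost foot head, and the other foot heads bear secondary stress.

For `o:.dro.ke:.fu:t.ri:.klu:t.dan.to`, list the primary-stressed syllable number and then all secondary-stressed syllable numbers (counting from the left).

primary 7, secondary 1, 3, 5

Parse left to right into trochaic (ˈσσ) feet: (ˈo:.dro) (ˈke:.fu:t) (ˈri:.klu:t) (ˈdan.to).
Foot heads (stressed positions): 1, 3, 5, 7.
End Rule Rightmost: primary stress on the rightmost head = syllable 7.
Secondary stress on 1, 3, 5: ˌo:.dro.ˌke:.fu:t.ˌri:.klu:t.ˈdan.to.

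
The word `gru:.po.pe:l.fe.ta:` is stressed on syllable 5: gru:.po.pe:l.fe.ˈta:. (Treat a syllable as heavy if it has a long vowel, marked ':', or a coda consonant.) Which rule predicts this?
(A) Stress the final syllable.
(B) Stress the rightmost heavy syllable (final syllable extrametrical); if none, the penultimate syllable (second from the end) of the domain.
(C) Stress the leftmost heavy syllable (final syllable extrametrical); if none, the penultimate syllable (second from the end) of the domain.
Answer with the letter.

Rule A → syllable 5 ✓.
Rule B → syllable 3 (observed: 5).
Rule C → syllable 1 (observed: 5).

A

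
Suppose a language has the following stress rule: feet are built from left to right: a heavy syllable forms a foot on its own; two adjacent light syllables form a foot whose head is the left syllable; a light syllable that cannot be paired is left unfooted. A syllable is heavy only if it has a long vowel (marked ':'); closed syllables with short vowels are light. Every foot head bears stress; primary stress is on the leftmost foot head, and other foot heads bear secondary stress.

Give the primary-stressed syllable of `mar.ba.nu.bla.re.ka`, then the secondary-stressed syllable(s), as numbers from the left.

primary 1, secondary 3, 5

Weights: 1 mar L, 2 ba L, 3 nu L, 4 bla L, 5 re L, 6 ka L.
Parse left to right (heavy = foot alone; LL = one foot; stranded L unfooted): (ˈmar.ba) (ˈnu.bla) (ˈre.ka).
Foot heads: 1, 3, 5.
Primary stress on the leftmost head = syllable 1.
Secondary stress on 3, 5: ˈmar.ba.ˌnu.bla.ˌre.ka.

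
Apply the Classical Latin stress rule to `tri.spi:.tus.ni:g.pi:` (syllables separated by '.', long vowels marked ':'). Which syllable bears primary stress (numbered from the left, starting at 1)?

4

Classical Latin: stress the penult if heavy (long vowel or closed), else the antepenult.
Weights: 3 tus H, 4 ni:g H, 5 pi: H.
The penult (syllable 4, ni:g) is heavy, so it takes stress.
Stress on syllable 4: tri.spi:.tus.ˈni:g.pi:.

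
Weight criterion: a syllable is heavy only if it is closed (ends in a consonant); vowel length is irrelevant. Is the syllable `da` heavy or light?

light

`da`: short vowel, open (no coda). Open (no coda) → light.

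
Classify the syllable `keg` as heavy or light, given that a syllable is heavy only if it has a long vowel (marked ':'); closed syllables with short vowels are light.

light

`keg`: short vowel, closed (coda /g/). Short vowel → light.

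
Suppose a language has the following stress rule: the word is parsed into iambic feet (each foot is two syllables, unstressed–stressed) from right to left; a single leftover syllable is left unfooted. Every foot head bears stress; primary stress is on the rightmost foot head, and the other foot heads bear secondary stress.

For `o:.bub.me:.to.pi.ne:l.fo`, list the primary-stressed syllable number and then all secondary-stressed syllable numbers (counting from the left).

Parse right to left into iambic (σˈσ) feet: o: (bub.ˈme:) (to.ˈpi) (ne:l.ˈfo). Syllable 1 is left unfooted.
Foot heads (stressed positions): 3, 5, 7.
End Rule Rightmost: primary stress on the rightmost head = syllable 7.
Secondary stress on 3, 5: o:.bub.ˌme:.to.ˌpi.ne:l.ˈfo.

primary 7, secondary 3, 5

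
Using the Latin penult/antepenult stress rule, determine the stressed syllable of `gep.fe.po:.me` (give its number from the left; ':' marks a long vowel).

Classical Latin: stress the penult if heavy (long vowel or closed), else the antepenult.
Weights: 2 fe L, 3 po: H, 4 me L.
The penult (syllable 3, po:) is heavy, so it takes stress.
Stress on syllable 3: gep.fe.ˈpo:.me.

3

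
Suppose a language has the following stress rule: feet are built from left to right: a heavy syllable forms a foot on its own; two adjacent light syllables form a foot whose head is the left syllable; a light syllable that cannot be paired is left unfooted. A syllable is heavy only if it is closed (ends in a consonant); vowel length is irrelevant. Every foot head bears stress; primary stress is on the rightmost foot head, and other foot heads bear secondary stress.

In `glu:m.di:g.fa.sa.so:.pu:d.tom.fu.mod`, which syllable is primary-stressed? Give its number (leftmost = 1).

Weights: 1 glu:m H, 2 di:g H, 3 fa L, 4 sa L, 5 so: L, 6 pu:d H, 7 tom H, 8 fu L, 9 mod H.
Parse left to right (heavy = foot alone; LL = one foot; stranded L unfooted): (ˈglu:m) (ˈdi:g) (ˈfa.sa) so: (ˈpu:d) (ˈtom) fu (ˈmod).
Foot heads: 1, 2, 3, 6, 7, 9.
Primary stress on the rightmost head = syllable 9.
Primary stress: syllable 9 → glu:m.di:g.fa.sa.so:.pu:d.tom.fu.ˈmod.

9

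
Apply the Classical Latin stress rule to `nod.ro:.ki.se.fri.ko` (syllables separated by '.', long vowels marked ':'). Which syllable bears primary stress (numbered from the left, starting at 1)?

4

Classical Latin: stress the penult if heavy (long vowel or closed), else the antepenult.
Weights: 4 se L, 5 fri L, 6 ko L.
The penult (syllable 5, fri) is light, so stress falls on the antepenult (syllable 4, se).
Stress on syllable 4: nod.ro:.ki.ˈse.fri.ko.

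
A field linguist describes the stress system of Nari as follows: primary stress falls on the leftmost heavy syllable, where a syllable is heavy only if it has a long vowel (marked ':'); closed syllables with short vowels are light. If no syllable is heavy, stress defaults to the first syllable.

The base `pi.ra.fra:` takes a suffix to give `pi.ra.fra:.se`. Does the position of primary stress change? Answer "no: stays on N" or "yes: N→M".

no: stays on 3

Base `pi.ra.fra:` (3 syllables):
  Weights: 1 pi L, 2 ra L, 3 fra: H.
  Heavy syllables in the domain: 3. The leftmost is syllable 3 (fra:).
  → primary stress on syllable 3.
Suffixed `pi.ra.fra:.se` (4 syllables):
  Weights: 1 pi L, 2 ra L, 3 fra: H, 4 se L.
  Heavy syllables in the domain: 3. The leftmost is syllable 3 (fra:).
  → primary stress on syllable 3.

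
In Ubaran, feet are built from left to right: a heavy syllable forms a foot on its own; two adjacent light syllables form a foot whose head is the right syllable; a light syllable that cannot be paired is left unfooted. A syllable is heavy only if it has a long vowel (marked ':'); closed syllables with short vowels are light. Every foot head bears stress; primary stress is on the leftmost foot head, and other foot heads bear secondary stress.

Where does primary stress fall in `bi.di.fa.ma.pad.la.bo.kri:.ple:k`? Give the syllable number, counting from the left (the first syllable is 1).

Weights: 1 bi L, 2 di L, 3 fa L, 4 ma L, 5 pad L, 6 la L, 7 bo L, 8 kri: H, 9 ple:k H.
Parse left to right (heavy = foot alone; LL = one foot; stranded L unfooted): (bi.ˈdi) (fa.ˈma) (pad.ˈla) bo (ˈkri:) (ˈple:k).
Foot heads: 2, 4, 6, 8, 9.
Primary stress on the leftmost head = syllable 2.
Primary stress: syllable 2 → bi.ˈdi.fa.ma.pad.la.bo.kri:.ple:k.

2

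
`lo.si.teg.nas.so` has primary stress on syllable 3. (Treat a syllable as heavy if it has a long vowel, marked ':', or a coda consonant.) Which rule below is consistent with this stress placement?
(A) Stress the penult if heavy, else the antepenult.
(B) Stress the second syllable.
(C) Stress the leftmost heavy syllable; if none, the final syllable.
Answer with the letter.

Rule A → syllable 4 (observed: 3).
Rule B → syllable 2 (observed: 3).
Rule C → syllable 3 ✓.

C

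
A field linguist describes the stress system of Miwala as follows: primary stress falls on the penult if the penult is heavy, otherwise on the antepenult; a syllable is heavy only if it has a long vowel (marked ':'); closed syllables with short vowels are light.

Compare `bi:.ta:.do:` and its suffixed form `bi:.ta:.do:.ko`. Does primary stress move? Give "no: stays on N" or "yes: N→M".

yes: 2→3

Base `bi:.ta:.do:` (3 syllables):
  Weights: 1 bi: H, 2 ta: H, 3 do: H.
  The penult (syllable 2, ta:) is heavy, so it takes stress.
  → primary stress on syllable 2.
Suffixed `bi:.ta:.do:.ko` (4 syllables):
  Weights: 2 ta: H, 3 do: H, 4 ko L.
  The penult (syllable 3, do:) is heavy, so it takes stress.
  → primary stress on syllable 3.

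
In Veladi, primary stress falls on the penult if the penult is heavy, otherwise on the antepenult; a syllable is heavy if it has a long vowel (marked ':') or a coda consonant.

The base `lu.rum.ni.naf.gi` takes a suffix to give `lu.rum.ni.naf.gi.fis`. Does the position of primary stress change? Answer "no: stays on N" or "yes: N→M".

Base `lu.rum.ni.naf.gi` (5 syllables):
  Weights: 3 ni L, 4 naf H, 5 gi L.
  The penult (syllable 4, naf) is heavy, so it takes stress.
  → primary stress on syllable 4.
Suffixed `lu.rum.ni.naf.gi.fis` (6 syllables):
  Weights: 4 naf H, 5 gi L, 6 fis H.
  The penult (syllable 5, gi) is light, so stress falls on the antepenult (syllable 4, naf).
  → primary stress on syllable 4.

no: stays on 4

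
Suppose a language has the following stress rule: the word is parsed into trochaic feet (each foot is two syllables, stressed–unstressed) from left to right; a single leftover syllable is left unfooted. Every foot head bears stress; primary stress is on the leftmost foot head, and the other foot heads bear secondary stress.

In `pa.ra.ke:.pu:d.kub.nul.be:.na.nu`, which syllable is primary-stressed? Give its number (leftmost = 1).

1

Parse left to right into trochaic (ˈσσ) feet: (ˈpa.ra) (ˈke:.pu:d) (ˈkub.nul) (ˈbe:.na) nu. Syllable 9 is left unfooted.
Foot heads (stressed positions): 1, 3, 5, 7.
End Rule Leftmost: primary stress on the leftmost head = syllable 1.
Primary stress: syllable 1 → ˈpa.ra.ke:.pu:d.kub.nul.be:.na.nu.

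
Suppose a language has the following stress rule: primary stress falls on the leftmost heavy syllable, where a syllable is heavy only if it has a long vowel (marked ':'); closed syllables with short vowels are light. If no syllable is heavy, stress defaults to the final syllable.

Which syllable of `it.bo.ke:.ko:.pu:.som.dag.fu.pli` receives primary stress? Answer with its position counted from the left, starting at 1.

Weights: 1 it L, 2 bo L, 3 ke: H, 4 ko: H, 5 pu: H, 6 som L, 7 dag L, 8 fu L, 9 pli L.
Heavy syllables in the domain: 3, 4, 5. The leftmost is syllable 3 (ke:).
Primary stress: syllable 3 → it.bo.ˈke:.ko:.pu:.som.dag.fu.pli.

3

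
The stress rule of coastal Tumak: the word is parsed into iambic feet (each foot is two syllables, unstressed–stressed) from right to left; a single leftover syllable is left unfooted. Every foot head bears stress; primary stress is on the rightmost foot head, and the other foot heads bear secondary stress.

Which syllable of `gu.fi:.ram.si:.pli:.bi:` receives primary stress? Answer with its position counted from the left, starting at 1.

6

Parse right to left into iambic (σˈσ) feet: (gu.ˈfi:) (ram.ˈsi:) (pli:.ˈbi:).
Foot heads (stressed positions): 2, 4, 6.
End Rule Rightmost: primary stress on the rightmost head = syllable 6.
Primary stress: syllable 6 → gu.fi:.ram.si:.pli:.ˈbi:.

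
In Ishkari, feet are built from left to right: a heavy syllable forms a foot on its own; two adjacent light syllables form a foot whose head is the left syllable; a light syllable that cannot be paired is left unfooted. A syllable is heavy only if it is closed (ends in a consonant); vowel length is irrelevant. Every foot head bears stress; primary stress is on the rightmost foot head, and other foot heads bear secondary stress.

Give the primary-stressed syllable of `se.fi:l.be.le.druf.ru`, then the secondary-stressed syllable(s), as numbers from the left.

Weights: 1 se L, 2 fi:l H, 3 be L, 4 le L, 5 druf H, 6 ru L.
Parse left to right (heavy = foot alone; LL = one foot; stranded L unfooted): se (ˈfi:l) (ˈbe.le) (ˈdruf) ru.
Foot heads: 2, 3, 5.
Primary stress on the rightmost head = syllable 5.
Secondary stress on 2, 3: se.ˌfi:l.ˌbe.le.ˈdruf.ru.

primary 5, secondary 2, 3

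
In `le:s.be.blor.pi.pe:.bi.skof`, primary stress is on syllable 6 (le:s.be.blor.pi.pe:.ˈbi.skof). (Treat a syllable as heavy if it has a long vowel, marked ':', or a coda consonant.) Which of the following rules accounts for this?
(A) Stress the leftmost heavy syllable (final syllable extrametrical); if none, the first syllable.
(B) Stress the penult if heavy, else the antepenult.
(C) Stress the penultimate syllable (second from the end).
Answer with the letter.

C

Rule A → syllable 1 (observed: 6).
Rule B → syllable 5 (observed: 6).
Rule C → syllable 6 ✓.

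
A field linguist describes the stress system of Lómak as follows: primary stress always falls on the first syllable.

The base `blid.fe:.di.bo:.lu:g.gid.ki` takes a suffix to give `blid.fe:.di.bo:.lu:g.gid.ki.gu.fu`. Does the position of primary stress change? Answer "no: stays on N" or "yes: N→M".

Base `blid.fe:.di.bo:.lu:g.gid.ki` (7 syllables):
  The word has 7 syllables; the first syllable is syllable 1 (blid).
  → primary stress on syllable 1.
Suffixed `blid.fe:.di.bo:.lu:g.gid.ki.gu.fu` (9 syllables):
  The word has 9 syllables; the first syllable is syllable 1 (blid).
  → primary stress on syllable 1.

no: stays on 1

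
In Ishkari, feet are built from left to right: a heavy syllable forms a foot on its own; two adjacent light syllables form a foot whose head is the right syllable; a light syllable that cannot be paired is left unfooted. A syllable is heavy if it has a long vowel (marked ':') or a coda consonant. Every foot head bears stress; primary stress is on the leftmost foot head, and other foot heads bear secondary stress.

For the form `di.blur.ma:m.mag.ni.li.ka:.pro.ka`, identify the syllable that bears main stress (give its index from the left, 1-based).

Weights: 1 di L, 2 blur H, 3 ma:m H, 4 mag H, 5 ni L, 6 li L, 7 ka: H, 8 pro L, 9 ka L.
Parse left to right (heavy = foot alone; LL = one foot; stranded L unfooted): di (ˈblur) (ˈma:m) (ˈmag) (ni.ˈli) (ˈka:) (pro.ˈka).
Foot heads: 2, 3, 4, 6, 7, 9.
Primary stress on the leftmost head = syllable 2.
Primary stress: syllable 2 → di.ˈblur.ma:m.mag.ni.li.ka:.pro.ka.

2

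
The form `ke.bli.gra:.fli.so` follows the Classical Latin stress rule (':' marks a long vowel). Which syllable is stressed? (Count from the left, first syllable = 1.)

Classical Latin: stress the penult if heavy (long vowel or closed), else the antepenult.
Weights: 3 gra: H, 4 fli L, 5 so L.
The penult (syllable 4, fli) is light, so stress falls on the antepenult (syllable 3, gra:).
Stress on syllable 3: ke.bli.ˈgra:.fli.so.

3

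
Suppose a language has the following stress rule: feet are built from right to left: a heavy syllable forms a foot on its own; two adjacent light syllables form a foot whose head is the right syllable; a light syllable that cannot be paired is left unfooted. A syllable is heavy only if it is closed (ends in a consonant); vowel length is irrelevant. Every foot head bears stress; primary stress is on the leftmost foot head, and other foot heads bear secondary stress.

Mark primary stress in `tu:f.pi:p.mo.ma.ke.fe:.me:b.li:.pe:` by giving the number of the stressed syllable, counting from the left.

1

Weights: 1 tu:f H, 2 pi:p H, 3 mo L, 4 ma L, 5 ke L, 6 fe: L, 7 me:b H, 8 li: L, 9 pe: L.
Parse right to left (heavy = foot alone; LL = one foot; stranded L unfooted): (ˈtu:f) (ˈpi:p) (mo.ˈma) (ke.ˈfe:) (ˈme:b) (li:.ˈpe:).
Foot heads: 1, 2, 4, 6, 7, 9.
Primary stress on the leftmost head = syllable 1.
Primary stress: syllable 1 → ˈtu:f.pi:p.mo.ma.ke.fe:.me:b.li:.pe:.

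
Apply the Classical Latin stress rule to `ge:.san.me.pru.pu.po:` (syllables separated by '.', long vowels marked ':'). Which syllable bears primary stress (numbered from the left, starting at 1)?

Classical Latin: stress the penult if heavy (long vowel or closed), else the antepenult.
Weights: 4 pru L, 5 pu L, 6 po: H.
The penult (syllable 5, pu) is light, so stress falls on the antepenult (syllable 4, pru).
Stress on syllable 4: ge:.san.me.ˈpru.pu.po:.

4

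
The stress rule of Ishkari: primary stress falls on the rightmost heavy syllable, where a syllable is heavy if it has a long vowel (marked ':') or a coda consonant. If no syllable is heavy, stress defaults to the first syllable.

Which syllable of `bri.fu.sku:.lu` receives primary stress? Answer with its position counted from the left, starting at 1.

3

Weights: 1 bri L, 2 fu L, 3 sku: H, 4 lu L.
Heavy syllables in the domain: 3. The rightmost is syllable 3 (sku:).
Primary stress: syllable 3 → bri.fu.ˈsku:.lu.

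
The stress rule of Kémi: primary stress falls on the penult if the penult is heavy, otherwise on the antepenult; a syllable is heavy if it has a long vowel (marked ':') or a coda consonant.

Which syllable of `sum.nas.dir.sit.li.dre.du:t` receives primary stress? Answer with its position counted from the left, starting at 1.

5

Weights: 5 li L, 6 dre L, 7 du:t H.
The penult (syllable 6, dre) is light, so stress falls on the antepenult (syllable 5, li).
Primary stress: syllable 5 → sum.nas.dir.sit.ˈli.dre.du:t.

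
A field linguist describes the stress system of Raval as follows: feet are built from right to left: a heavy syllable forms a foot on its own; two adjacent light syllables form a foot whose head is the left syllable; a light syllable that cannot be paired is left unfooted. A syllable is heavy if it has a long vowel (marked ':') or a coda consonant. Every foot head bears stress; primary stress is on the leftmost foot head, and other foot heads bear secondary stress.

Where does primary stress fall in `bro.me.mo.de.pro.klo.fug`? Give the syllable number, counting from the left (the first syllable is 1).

1

Weights: 1 bro L, 2 me L, 3 mo L, 4 de L, 5 pro L, 6 klo L, 7 fug H.
Parse right to left (heavy = foot alone; LL = one foot; stranded L unfooted): (ˈbro.me) (ˈmo.de) (ˈpro.klo) (ˈfug).
Foot heads: 1, 3, 5, 7.
Primary stress on the leftmost head = syllable 1.
Primary stress: syllable 1 → ˈbro.me.mo.de.pro.klo.fug.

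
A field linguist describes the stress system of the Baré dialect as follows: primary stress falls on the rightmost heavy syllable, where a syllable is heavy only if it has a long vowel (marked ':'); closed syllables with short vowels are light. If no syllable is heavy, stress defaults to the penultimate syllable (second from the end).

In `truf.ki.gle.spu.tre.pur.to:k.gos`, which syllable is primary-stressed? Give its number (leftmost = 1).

7

Weights: 1 truf L, 2 ki L, 3 gle L, 4 spu L, 5 tre L, 6 pur L, 7 to:k H, 8 gos L.
Heavy syllables in the domain: 7. The rightmost is syllable 7 (to:k).
Primary stress: syllable 7 → truf.ki.gle.spu.tre.pur.ˈto:k.gos.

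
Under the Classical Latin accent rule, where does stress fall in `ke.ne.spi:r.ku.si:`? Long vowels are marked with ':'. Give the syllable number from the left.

3

Classical Latin: stress the penult if heavy (long vowel or closed), else the antepenult.
Weights: 3 spi:r H, 4 ku L, 5 si: H.
The penult (syllable 4, ku) is light, so stress falls on the antepenult (syllable 3, spi:r).
Stress on syllable 3: ke.ne.ˈspi:r.ku.si:.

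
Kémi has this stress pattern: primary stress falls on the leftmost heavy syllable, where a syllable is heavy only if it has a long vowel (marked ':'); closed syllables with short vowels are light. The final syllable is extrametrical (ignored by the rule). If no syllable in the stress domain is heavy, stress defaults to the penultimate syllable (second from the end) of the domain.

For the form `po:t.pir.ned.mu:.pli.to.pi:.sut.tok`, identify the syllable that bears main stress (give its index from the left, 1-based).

1

The final syllable (9, tok) is extrametrical; the stress domain is syllables 1–8.
Weights: 1 po:t H, 2 pir L, 3 ned L, 4 mu: H, 5 pli L, 6 to L, 7 pi: H, 8 sut L.
Heavy syllables in the domain: 1, 4, 7. The leftmost is syllable 1 (po:t).
Primary stress: syllable 1 → ˈpo:t.pir.ned.mu:.pli.to.pi:.sut.tok.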